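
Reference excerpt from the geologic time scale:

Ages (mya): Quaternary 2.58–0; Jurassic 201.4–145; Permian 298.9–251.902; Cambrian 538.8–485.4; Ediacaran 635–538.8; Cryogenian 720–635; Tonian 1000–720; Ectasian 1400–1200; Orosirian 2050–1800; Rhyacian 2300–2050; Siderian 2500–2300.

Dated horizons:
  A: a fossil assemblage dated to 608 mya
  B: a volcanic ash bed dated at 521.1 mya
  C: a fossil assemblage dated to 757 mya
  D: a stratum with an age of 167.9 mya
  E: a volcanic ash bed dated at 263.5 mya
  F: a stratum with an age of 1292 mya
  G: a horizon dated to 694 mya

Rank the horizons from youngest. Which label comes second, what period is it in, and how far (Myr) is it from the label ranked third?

E, in the Permian; 257.6 million years to B

Sorted youngest-first by Ma: D (167.9), E (263.5), B (521.1), A (608), G (694), C (757), F (1292).
The second youngest is E at 263.5 Ma, which lies in 298.9–251.902 Ma: the Permian.
The third youngest is B at 521.1 Ma; separation = |263.5 − 521.1| = 257.6 Myr.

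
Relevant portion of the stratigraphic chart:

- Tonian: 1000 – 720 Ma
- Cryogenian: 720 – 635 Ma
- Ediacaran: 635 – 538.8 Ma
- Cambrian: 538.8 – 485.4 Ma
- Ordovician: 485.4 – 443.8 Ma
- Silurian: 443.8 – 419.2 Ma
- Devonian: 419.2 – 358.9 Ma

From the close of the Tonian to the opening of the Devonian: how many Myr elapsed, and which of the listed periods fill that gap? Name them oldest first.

End of Tonian = 720 Ma; start of Devonian = 419.2 Ma.
Gap = 720 − 419.2 = 300.8 Myr.
Periods wholly inside 720–419.2 Ma: Cryogenian (720–635), Ediacaran (635–538.8), Cambrian (538.8–485.4), Ordovician (485.4–443.8), Silurian (443.8–419.2).

300.8 million years; Cryogenian, Ediacaran, Cambrian, Ordovician, Silurian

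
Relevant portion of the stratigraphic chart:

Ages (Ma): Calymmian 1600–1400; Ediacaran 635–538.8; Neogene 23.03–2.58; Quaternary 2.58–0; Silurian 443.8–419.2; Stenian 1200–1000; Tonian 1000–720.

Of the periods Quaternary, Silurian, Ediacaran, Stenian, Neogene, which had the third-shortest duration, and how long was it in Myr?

Durations: Quaternary 2.58; Silurian 24.6; Ediacaran 96.2; Stenian 200; Neogene 20.45 Myr.
Sorted shortest-first: Quaternary (2.58), Neogene (20.45), Silurian (24.6), Ediacaran (96.2), Stenian (200).
The third shortest is Silurian at 24.6 Myr.

Silurian, 24.6 million years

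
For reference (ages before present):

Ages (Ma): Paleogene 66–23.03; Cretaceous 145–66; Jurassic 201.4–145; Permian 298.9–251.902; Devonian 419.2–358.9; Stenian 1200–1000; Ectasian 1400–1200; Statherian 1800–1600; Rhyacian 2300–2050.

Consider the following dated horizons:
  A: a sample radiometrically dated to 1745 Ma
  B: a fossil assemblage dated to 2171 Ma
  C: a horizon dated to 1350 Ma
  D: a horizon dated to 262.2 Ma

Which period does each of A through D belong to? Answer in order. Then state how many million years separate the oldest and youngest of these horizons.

A — Statherian; B — Rhyacian; C — Ectasian; D — Permian; span 1908.8 million years

Match each age against the start–end ranges in the excerpt: A = 1745 Ma → Statherian (1800–1600); B = 2171 Ma → Rhyacian (2300–2050); C = 1350 Ma → Ectasian (1400–1200); D = 262.2 Ma → Permian (298.9–251.902).
The largest age is 2171 Ma and the smallest is 262.2 Ma; their difference is 1908.8 Myr.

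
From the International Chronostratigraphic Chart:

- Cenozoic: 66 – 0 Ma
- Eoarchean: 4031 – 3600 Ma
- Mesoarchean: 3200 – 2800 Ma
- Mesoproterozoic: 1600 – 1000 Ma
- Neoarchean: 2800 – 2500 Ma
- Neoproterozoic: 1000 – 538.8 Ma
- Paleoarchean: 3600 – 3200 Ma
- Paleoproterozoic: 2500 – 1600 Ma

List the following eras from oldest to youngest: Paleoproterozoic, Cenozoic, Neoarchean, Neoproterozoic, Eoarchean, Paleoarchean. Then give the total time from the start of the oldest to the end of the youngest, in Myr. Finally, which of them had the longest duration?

Eoarchean, Paleoarchean, Neoarchean, Paleoproterozoic, Neoproterozoic, Cenozoic; total span 4031 Myr; longest is Paleoproterozoic

From the excerpt: Paleoproterozoic 2500–1600; Cenozoic 66–0; Neoarchean 2800–2500; Neoproterozoic 1000–538.8; Eoarchean 4031–3600; Paleoarchean 3600–3200 (Ma).
Larger Ma is earlier, so the oldest is Eoarchean and the youngest is Cenozoic; oldest to youngest: Eoarchean, Paleoarchean, Neoarchean, Paleoproterozoic, Neoproterozoic, Cenozoic.
Oldest start 4031 minus youngest end 0 gives 4031 Myr overall.
Individual lengths (start − end): Paleoproterozoic 900; Cenozoic 66; Eoarchean 431; Neoproterozoic 461.2; Neoarchean 300; Paleoarchean 400. The largest is Paleoproterozoic at 900 Myr.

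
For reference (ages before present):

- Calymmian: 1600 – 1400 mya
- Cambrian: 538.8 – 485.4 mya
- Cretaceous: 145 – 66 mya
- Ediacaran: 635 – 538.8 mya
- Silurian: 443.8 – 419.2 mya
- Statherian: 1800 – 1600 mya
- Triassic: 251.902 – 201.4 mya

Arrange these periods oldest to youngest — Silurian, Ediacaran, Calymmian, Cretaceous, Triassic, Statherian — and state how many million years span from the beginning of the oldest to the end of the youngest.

From the excerpt: Silurian 443.8–419.2; Ediacaran 635–538.8; Calymmian 1600–1400; Cretaceous 145–66; Triassic 251.902–201.4; Statherian 1800–1600 (Ma).
Larger Ma is earlier, so the oldest is Statherian and the youngest is Cretaceous; oldest to youngest: Statherian, Calymmian, Ediacaran, Silurian, Triassic, Cretaceous.
Oldest start 1800 minus youngest end 66 gives 1734 Myr overall.

Statherian → Calymmian → Ediacaran → Silurian → Triassic → Cretaceous; total span 1734 Myr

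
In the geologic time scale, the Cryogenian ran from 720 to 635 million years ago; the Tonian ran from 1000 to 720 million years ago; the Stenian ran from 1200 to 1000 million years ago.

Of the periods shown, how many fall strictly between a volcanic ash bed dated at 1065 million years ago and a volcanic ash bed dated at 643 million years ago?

The older date is 1065 Ma and the younger is 643 Ma.
Periods with start < 1065 and end > 643 Ma: Tonian (1000–720).
That is 1 complete period.

1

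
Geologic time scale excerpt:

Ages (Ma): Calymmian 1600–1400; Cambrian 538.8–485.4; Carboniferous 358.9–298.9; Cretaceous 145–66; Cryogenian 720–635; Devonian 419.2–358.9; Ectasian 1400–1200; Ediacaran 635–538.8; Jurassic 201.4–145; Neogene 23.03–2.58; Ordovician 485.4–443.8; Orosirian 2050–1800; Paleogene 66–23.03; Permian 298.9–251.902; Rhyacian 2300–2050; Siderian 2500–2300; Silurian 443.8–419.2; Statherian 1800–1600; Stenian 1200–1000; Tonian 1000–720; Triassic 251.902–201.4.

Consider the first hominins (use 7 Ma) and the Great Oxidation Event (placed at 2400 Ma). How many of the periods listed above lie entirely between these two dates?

19

2400 Ma sits inside the Siderian (2500–2300) and 7 Ma inside the Neogene (23.03–2.58); neither of those is wholly between the two dates.
The listed periods lying completely between them are Rhyacian, Orosirian, Statherian, Calymmian, Ectasian, Stenian, Tonian, Cryogenian, Ediacaran, Cambrian, Ordovician, Silurian, Devonian, Carboniferous, Permian, Triassic, Jurassic, Cretaceous, Paleogene — 19 in all.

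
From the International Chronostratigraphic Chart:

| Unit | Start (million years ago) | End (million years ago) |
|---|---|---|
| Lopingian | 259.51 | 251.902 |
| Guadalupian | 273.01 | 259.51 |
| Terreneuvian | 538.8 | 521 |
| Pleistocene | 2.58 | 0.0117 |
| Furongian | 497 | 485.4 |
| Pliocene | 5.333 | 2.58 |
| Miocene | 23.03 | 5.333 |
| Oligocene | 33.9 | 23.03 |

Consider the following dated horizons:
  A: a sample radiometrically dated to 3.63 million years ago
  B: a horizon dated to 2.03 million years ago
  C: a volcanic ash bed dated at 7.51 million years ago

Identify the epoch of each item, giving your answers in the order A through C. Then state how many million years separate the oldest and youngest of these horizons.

A — Pliocene; B — Pleistocene; C — Miocene; span 5.48 million years

A: 3.63 Ma lies in 5.333–2.58 Ma, so Pliocene.
B: 2.03 Ma lies in 2.58–0.0117 Ma, so Pleistocene.
C: 7.51 Ma lies in 23.03–5.333 Ma, so Miocene.
Oldest = 7.51 Ma, youngest = 2.03 Ma → span 5.48 Myr.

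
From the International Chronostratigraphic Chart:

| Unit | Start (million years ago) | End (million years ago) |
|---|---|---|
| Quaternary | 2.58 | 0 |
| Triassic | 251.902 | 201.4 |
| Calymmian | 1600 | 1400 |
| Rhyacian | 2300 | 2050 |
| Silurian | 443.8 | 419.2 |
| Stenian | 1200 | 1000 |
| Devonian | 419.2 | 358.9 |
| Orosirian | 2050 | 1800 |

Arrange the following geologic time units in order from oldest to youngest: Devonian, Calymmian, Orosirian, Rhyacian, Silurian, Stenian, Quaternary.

Rhyacian → Orosirian → Calymmian → Stenian → Silurian → Devonian → Quaternary

Sorting by start age (descending Ma, since larger Ma = older): Rhyacian began 2300, Orosirian began 2050, Calymmian began 1600, Stenian began 1200, Silurian began 443.8, Devonian began 419.2, Quaternary began 2.58.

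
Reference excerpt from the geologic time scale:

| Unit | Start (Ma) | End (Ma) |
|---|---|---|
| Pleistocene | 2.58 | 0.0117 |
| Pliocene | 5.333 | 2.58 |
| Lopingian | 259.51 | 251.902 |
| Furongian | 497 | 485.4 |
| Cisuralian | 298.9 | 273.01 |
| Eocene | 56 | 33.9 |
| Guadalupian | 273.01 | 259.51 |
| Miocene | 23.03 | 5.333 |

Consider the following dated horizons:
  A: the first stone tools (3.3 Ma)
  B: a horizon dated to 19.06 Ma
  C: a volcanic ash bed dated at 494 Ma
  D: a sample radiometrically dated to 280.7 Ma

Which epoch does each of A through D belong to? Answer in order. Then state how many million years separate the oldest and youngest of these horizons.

Match each age against the start–end ranges in the excerpt: A = 3.3 Ma → Pliocene (5.333–2.58); B = 19.06 Ma → Miocene (23.03–5.333); C = 494 Ma → Furongian (497–485.4); D = 280.7 Ma → Cisuralian (298.9–273.01).
The largest age is 494 Ma and the smallest is 3.3 Ma; their difference is 490.7 Myr.

A — Pliocene; B — Miocene; C — Furongian; D — Cisuralian; span 490.7 million years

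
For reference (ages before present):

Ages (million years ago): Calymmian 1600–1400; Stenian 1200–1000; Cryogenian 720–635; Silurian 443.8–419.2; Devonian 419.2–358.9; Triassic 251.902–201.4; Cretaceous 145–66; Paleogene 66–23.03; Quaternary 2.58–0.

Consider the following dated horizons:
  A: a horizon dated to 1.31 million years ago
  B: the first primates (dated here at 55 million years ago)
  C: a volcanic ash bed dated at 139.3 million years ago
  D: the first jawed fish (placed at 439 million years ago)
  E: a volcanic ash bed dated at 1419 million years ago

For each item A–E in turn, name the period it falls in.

A — Quaternary; B — Paleogene; C — Cretaceous; D — Silurian; E — Calymmian

A: 1.31 Ma lies in 2.58–0 Ma, so Quaternary.
B: 55 Ma lies in 66–23.03 Ma, so Paleogene.
C: 139.3 Ma lies in 145–66 Ma, so Cretaceous.
D: 439 Ma lies in 443.8–419.2 Ma, so Silurian.
E: 1419 Ma lies in 1600–1400 Ma, so Calymmian.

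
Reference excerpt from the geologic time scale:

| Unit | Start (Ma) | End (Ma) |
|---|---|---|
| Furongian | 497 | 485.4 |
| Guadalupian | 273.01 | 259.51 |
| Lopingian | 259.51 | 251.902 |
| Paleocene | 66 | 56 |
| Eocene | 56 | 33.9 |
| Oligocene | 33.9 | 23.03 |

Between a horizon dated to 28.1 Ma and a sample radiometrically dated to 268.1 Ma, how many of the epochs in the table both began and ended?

268.1 Ma sits inside the Guadalupian (273.01–259.51) and 28.1 Ma inside the Oligocene (33.9–23.03); neither of those is wholly between the two dates.
The listed epochs lying completely between them are Lopingian, Paleocene, Eocene — 3 in all.

3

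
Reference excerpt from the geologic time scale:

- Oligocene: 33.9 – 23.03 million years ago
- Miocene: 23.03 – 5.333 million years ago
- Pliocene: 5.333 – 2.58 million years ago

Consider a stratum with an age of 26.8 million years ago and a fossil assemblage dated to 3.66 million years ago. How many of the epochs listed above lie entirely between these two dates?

1

26.8 Ma sits inside the Oligocene (33.9–23.03) and 3.66 Ma inside the Pliocene (5.333–2.58); neither of those is wholly between the two dates.
The listed epochs lying completely between them are Miocene — 1 in all.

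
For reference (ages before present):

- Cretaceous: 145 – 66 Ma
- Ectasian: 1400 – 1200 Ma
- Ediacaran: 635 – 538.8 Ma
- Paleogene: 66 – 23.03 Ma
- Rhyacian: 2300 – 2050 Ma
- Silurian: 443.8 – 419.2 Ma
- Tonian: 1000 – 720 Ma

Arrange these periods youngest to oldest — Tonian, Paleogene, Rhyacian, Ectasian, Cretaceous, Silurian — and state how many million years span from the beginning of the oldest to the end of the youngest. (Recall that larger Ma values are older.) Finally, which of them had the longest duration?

Paleogene → Cretaceous → Silurian → Tonian → Ectasian → Rhyacian; total span 2276.97 Myr; longest is Tonian

From the excerpt: Tonian 1000–720; Paleogene 66–23.03; Rhyacian 2300–2050; Ectasian 1400–1200; Cretaceous 145–66; Silurian 443.8–419.2 (Ma).
Larger Ma is earlier, so the oldest is Rhyacian and the youngest is Paleogene; youngest to oldest: Paleogene, Cretaceous, Silurian, Tonian, Ectasian, Rhyacian.
Oldest start 2300 minus youngest end 23.03 gives 2276.97 Myr overall.
Individual lengths (start − end): Tonian 280; Silurian 24.6; Cretaceous 79; Ectasian 200; Rhyacian 250; Paleogene 42.97. The largest is Tonian at 280 Myr.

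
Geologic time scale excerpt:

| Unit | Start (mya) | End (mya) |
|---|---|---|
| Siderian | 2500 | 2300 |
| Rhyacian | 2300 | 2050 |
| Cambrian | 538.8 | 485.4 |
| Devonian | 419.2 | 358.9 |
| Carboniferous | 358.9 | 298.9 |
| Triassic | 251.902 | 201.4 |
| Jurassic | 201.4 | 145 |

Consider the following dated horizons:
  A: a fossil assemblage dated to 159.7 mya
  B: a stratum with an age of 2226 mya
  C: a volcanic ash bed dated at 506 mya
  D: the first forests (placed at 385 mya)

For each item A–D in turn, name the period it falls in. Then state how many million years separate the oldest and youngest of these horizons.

A: 159.7 Ma lies in 201.4–145 Ma, so Jurassic.
B: 2226 Ma lies in 2300–2050 Ma, so Rhyacian.
C: 506 Ma lies in 538.8–485.4 Ma, so Cambrian.
D: 385 Ma lies in 419.2–358.9 Ma, so Devonian.
Oldest = 2226 Ma, youngest = 159.7 Ma → span 2066.3 Myr.

A — Jurassic; B — Rhyacian; C — Cambrian; D — Devonian; span 2066.3 million years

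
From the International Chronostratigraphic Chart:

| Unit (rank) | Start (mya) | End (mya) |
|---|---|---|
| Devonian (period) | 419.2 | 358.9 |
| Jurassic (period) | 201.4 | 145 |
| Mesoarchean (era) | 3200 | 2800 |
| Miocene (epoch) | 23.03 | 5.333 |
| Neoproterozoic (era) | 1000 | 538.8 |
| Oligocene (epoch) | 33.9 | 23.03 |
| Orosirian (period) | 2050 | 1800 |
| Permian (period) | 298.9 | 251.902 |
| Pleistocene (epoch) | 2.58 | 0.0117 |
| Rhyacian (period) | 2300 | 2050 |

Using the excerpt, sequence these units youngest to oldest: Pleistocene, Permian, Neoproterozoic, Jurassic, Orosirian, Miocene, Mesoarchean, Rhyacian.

Pleistocene, Miocene, Jurassic, Permian, Neoproterozoic, Orosirian, Rhyacian, Mesoarchean

Read off each span (Ma): Pleistocene 2.58–0.0117; Permian 298.9–251.902; Neoproterozoic 1000–538.8; Jurassic 201.4–145; Orosirian 2050–1800; Miocene 23.03–5.333; Mesoarchean 3200–2800; Rhyacian 2300–2050.
Larger Ma is older, so oldest→youngest is Mesoarchean, Rhyacian, Orosirian, Neoproterozoic, Permian, Jurassic, Miocene, Pleistocene; reverse it for youngest→oldest.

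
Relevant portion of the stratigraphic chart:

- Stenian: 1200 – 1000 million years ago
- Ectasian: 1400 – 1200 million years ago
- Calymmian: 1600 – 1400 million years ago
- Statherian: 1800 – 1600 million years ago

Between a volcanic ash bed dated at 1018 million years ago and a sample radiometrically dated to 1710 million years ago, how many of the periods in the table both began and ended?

2

1710 Ma sits inside the Statherian (1800–1600) and 1018 Ma inside the Stenian (1200–1000); neither of those is wholly between the two dates.
The listed periods lying completely between them are Calymmian, Ectasian — 2 in all.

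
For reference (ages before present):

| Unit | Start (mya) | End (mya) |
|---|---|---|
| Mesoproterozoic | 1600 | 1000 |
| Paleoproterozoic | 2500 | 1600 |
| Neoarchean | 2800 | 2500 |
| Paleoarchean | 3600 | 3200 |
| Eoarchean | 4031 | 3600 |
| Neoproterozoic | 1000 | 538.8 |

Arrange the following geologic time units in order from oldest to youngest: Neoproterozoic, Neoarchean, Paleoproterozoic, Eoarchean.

Read off each span (Ma): Neoproterozoic 1000–538.8; Neoarchean 2800–2500; Paleoproterozoic 2500–1600; Eoarchean 4031–3600.
Larger Ma is older, so oldest→youngest is Eoarchean, Neoarchean, Paleoproterozoic, Neoproterozoic.

Eoarchean → Neoarchean → Paleoproterozoic → Neoproterozoic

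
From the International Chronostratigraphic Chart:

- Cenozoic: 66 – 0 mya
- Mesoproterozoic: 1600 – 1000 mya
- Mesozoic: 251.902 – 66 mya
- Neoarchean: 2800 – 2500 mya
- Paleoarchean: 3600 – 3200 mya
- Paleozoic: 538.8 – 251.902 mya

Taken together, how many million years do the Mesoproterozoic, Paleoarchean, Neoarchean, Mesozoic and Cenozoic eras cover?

Duration is start − end for each: (1600 − 1000) + (3600 − 3200) + (2800 − 2500) + (251.902 − 66) + (66 − 0).
That is 600 + 400 + 300 + 185.902 + 66, which totals 1551.902 million years.

1551.902 million years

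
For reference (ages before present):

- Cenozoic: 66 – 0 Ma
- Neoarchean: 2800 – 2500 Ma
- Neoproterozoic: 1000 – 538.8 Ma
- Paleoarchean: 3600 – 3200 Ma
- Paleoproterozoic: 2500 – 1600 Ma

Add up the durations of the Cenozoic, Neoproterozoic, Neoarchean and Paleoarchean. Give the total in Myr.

Each duration: Cenozoic = 66; Neoproterozoic = 461.2; Neoarchean = 300; Paleoarchean = 400.
Sum: 66 + 461.2 + 300 + 400 = 1227.2 Myr.

1227.2 million years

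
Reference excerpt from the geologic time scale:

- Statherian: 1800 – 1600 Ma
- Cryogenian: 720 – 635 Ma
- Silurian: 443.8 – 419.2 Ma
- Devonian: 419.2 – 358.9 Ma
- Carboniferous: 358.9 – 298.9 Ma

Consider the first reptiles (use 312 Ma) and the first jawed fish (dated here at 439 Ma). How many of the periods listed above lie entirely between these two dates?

439 Ma sits inside the Silurian (443.8–419.2) and 312 Ma inside the Carboniferous (358.9–298.9); neither of those is wholly between the two dates.
The listed periods lying completely between them are Devonian — 1 in all.

1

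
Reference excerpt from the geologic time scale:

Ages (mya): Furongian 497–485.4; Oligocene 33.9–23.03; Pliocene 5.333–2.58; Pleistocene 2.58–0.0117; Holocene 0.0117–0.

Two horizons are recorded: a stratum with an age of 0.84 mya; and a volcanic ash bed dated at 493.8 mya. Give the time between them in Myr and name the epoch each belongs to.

492.96 million years apart; the first in the Pleistocene, the second in the Furongian

Elapsed time: 493.8 − 0.84 = 492.96 Myr.
0.84 Ma lies within 2.58–0.0117 Ma: Pleistocene.
493.8 Ma lies within 497–485.4 Ma: Furongian.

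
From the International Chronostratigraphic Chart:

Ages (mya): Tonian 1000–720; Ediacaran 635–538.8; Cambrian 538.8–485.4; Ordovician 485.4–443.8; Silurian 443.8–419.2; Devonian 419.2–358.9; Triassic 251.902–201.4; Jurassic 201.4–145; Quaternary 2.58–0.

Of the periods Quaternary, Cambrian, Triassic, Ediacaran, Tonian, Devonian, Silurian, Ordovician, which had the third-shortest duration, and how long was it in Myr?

Ordovician, 41.6 million years

Durations: Quaternary 2.58; Cambrian 53.4; Triassic 50.502; Ediacaran 96.2; Tonian 280; Devonian 60.3; Silurian 24.6; Ordovician 41.6 Myr.
Sorted shortest-first: Quaternary (2.58), Silurian (24.6), Ordovician (41.6), Triassic (50.502), Cambrian (53.4), Devonian (60.3), Ediacaran (96.2), Tonian (280).
The third shortest is Ordovician at 41.6 Myr.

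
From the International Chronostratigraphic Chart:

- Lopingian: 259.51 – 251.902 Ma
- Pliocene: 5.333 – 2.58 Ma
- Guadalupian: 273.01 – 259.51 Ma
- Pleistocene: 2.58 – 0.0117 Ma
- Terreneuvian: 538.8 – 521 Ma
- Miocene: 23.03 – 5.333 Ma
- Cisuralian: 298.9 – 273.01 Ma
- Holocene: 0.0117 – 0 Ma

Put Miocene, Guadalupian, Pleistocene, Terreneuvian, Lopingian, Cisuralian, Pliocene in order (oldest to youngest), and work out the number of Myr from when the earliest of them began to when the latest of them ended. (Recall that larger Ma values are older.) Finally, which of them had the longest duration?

Start ages (Ma): Terreneuvian 538.8, Cisuralian 298.9, Guadalupian 273.01, Lopingian 259.51, Miocene 23.03, Pliocene 5.333, Pleistocene 2.58.
Ordered oldest to youngest: Terreneuvian, Cisuralian, Guadalupian, Lopingian, Miocene, Pliocene, Pleistocene.
Span = 538.8 − 0.0117 = 538.7883 Myr.
Durations: Pleistocene 2.5683, Terreneuvian 17.8, Guadalupian 13.5, Cisuralian 25.89, Lopingian 7.608, Pliocene 2.753, Miocene 17.697 → longest is Cisuralian (25.89 Myr).

Terreneuvian → Cisuralian → Guadalupian → Lopingian → Miocene → Pliocene → Pleistocene; total span 538.7883 Myr; longest is Cisuralian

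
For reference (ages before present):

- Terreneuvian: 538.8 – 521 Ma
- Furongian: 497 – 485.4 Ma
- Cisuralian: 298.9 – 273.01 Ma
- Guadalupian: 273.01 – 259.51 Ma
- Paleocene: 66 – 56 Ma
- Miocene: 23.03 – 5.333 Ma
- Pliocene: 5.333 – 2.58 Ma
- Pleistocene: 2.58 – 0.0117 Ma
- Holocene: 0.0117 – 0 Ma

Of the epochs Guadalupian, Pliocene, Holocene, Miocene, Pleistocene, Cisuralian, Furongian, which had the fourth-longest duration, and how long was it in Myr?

Durations: Guadalupian 13.5; Pliocene 2.753; Holocene 0.0117; Miocene 17.697; Pleistocene 2.5683; Cisuralian 25.89; Furongian 11.6 Myr.
Sorted longest-first: Cisuralian (25.89), Miocene (17.697), Guadalupian (13.5), Furongian (11.6), Pliocene (2.753), Pleistocene (2.5683), Holocene (0.0117).
The fourth longest is Furongian at 11.6 Myr.

Furongian, 11.6 million years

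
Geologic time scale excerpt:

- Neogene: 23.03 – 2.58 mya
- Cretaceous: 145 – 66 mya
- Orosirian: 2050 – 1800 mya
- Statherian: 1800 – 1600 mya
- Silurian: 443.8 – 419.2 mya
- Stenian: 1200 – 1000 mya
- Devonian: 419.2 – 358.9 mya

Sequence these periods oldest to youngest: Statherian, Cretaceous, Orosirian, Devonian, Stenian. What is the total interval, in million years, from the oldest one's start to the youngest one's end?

From the excerpt: Statherian 1800–1600; Cretaceous 145–66; Orosirian 2050–1800; Devonian 419.2–358.9; Stenian 1200–1000 (Ma).
Larger Ma is earlier, so the oldest is Orosirian and the youngest is Cretaceous; oldest to youngest: Orosirian, Statherian, Stenian, Devonian, Cretaceous.
Oldest start 2050 minus youngest end 66 gives 1984 Myr overall.

Orosirian → Statherian → Stenian → Devonian → Cretaceous; total span 1984 Myr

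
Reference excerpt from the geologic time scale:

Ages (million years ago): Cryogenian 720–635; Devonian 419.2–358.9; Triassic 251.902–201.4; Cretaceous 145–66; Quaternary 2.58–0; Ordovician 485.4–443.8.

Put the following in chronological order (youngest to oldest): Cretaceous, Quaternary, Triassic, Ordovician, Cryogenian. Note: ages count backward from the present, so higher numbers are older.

Sorting by start age (ascending Ma, since larger Ma = older): Quaternary start 2.58, Cretaceous start 145, Triassic start 251.902, Ordovician start 485.4, Cryogenian start 720.

Quaternary, then Cretaceous, then Triassic, then Ordovician, then Cryogenian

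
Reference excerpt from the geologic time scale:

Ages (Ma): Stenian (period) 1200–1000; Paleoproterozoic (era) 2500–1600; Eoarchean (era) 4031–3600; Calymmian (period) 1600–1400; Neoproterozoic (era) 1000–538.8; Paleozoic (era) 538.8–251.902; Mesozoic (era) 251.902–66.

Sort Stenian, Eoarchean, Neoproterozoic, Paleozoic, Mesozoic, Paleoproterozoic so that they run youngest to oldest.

Mesozoic, Paleozoic, Neoproterozoic, Stenian, Paleoproterozoic, Eoarchean

Read off each span (Ma): Stenian 1200–1000; Eoarchean 4031–3600; Neoproterozoic 1000–538.8; Paleozoic 538.8–251.902; Mesozoic 251.902–66; Paleoproterozoic 2500–1600.
Larger Ma is older, so oldest→youngest is Eoarchean, Paleoproterozoic, Stenian, Neoproterozoic, Paleozoic, Mesozoic; reverse it for youngest→oldest.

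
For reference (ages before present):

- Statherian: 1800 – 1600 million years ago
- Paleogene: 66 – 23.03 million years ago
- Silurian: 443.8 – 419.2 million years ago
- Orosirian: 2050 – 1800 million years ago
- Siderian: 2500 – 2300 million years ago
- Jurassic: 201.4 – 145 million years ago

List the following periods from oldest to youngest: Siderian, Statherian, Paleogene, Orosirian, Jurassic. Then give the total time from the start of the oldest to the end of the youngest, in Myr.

Siderian → Orosirian → Statherian → Jurassic → Paleogene; total span 2476.97 Myr

From the excerpt: Siderian 2500–2300; Statherian 1800–1600; Paleogene 66–23.03; Orosirian 2050–1800; Jurassic 201.4–145 (Ma).
Larger Ma is earlier, so the oldest is Siderian and the youngest is Paleogene; oldest to youngest: Siderian, Orosirian, Statherian, Jurassic, Paleogene.
Oldest start 2500 minus youngest end 23.03 gives 2476.97 Myr overall.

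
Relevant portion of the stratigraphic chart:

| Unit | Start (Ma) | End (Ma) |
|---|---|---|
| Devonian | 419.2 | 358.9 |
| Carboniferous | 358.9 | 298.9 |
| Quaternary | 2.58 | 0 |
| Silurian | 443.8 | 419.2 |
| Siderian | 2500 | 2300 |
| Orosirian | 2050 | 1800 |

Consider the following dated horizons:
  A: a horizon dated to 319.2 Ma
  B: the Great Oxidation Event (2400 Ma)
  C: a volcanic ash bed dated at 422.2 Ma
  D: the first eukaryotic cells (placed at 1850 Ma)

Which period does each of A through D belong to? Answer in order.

A — Carboniferous; B — Siderian; C — Silurian; D — Orosirian

A: 319.2 Ma lies in 358.9–298.9 Ma, so Carboniferous.
B: 2400 Ma lies in 2500–2300 Ma, so Siderian.
C: 422.2 Ma lies in 443.8–419.2 Ma, so Silurian.
D: 1850 Ma lies in 2050–1800 Ma, so Orosirian.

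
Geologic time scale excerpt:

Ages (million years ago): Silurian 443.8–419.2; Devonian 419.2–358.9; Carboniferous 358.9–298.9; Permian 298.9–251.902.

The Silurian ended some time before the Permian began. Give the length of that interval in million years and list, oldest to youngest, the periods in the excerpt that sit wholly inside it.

120.3 million years; Devonian, Carboniferous

End of Silurian = 419.2 Ma; start of Permian = 298.9 Ma.
Gap = 419.2 − 298.9 = 120.3 Myr.
Periods wholly inside 419.2–298.9 Ma: Devonian (419.2–358.9), Carboniferous (358.9–298.9).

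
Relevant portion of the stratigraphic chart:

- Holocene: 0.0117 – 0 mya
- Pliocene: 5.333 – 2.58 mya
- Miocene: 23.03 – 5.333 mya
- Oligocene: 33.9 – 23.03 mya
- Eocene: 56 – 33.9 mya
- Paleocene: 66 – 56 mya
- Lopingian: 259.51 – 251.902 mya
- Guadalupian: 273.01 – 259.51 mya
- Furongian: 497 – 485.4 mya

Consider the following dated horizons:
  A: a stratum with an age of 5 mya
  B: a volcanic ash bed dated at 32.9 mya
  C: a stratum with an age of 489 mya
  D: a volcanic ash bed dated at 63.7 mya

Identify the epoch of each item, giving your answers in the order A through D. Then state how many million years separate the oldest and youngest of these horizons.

A: 5 Ma lies in 5.333–2.58 Ma, so Pliocene.
B: 32.9 Ma lies in 33.9–23.03 Ma, so Oligocene.
C: 489 Ma lies in 497–485.4 Ma, so Furongian.
D: 63.7 Ma lies in 66–56 Ma, so Paleocene.
Oldest = 489 Ma, youngest = 5 Ma → span 484 Myr.

A — Pliocene; B — Oligocene; C — Furongian; D — Paleocene; span 484 million years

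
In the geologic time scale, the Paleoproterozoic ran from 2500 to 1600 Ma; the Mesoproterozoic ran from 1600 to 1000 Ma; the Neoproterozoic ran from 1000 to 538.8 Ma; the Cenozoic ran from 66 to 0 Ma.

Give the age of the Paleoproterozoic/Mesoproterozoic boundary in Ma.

The Paleoproterozoic ends and the Mesoproterozoic begins at 1600 Ma.

1600 Ma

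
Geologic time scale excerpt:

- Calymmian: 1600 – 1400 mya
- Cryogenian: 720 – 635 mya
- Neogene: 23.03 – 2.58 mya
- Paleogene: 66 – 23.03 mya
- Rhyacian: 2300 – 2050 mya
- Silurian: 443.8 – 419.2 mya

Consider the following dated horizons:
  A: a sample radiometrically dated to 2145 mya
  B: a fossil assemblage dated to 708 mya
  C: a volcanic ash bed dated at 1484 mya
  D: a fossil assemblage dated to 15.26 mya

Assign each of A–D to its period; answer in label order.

Match each age against the start–end ranges in the excerpt: A = 2145 Ma → Rhyacian (2300–2050); B = 708 Ma → Cryogenian (720–635); C = 1484 Ma → Calymmian (1600–1400); D = 15.26 Ma → Neogene (23.03–2.58).

A — Rhyacian; B — Cryogenian; C — Calymmian; D — Neogene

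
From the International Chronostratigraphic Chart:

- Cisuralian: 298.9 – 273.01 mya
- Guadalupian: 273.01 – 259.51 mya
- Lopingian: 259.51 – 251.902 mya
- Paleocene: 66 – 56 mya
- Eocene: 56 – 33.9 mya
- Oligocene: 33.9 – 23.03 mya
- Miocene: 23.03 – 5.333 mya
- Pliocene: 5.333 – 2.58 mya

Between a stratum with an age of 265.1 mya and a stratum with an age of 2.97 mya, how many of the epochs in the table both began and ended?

The older date is 265.1 Ma and the younger is 2.97 Ma.
Epochs with start < 265.1 and end > 2.97 Ma: Lopingian (259.51–251.902), Paleocene (66–56), Eocene (56–33.9), Oligocene (33.9–23.03), Miocene (23.03–5.333).
That is 5 complete epochs.

5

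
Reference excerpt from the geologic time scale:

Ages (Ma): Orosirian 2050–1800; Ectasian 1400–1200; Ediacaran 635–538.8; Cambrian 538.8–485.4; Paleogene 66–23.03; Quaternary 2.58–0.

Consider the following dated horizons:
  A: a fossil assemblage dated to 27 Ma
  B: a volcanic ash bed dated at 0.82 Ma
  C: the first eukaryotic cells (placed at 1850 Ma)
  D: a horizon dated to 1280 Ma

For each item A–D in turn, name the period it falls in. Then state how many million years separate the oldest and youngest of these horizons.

A — Paleogene; B — Quaternary; C — Orosirian; D — Ectasian; span 1849.18 million years

Match each age against the start–end ranges in the excerpt: A = 27 Ma → Paleogene (66–23.03); B = 0.82 Ma → Quaternary (2.58–0); C = 1850 Ma → Orosirian (2050–1800); D = 1280 Ma → Ectasian (1400–1200).
The largest age is 1850 Ma and the smallest is 0.82 Ma; their difference is 1849.18 Myr.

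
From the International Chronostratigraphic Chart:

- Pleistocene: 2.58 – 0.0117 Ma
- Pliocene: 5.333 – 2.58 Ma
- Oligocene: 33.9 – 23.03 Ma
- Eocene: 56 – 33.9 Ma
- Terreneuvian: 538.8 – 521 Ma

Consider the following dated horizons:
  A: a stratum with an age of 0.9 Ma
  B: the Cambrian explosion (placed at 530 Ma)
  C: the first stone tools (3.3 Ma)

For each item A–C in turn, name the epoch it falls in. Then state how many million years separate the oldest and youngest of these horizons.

A — Pleistocene; B — Terreneuvian; C — Pliocene; span 529.1 million years

A: 0.9 Ma lies in 2.58–0.0117 Ma, so Pleistocene.
B: 530 Ma lies in 538.8–521 Ma, so Terreneuvian.
C: 3.3 Ma lies in 5.333–2.58 Ma, so Pliocene.
Oldest = 530 Ma, youngest = 0.9 Ma → span 529.1 Myr.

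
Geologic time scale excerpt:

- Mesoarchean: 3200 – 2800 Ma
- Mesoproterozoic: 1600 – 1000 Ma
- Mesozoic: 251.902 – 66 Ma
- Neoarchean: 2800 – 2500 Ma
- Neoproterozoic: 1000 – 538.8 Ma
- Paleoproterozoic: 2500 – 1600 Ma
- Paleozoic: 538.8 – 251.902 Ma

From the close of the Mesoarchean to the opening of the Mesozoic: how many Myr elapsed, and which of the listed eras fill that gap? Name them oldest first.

2548.098 million years; Neoarchean, Paleoproterozoic, Mesoproterozoic, Neoproterozoic, Paleozoic

The Mesoarchean closes at 2800 Ma and the Mesozoic opens at 251.902 Ma, so the interval is 2800 − 251.902 = 2548.098 Myr.
An era fits inside if it starts at or after 2800 Ma and ends at or before 251.902 Ma; oldest first that gives Neoarchean, Paleoproterozoic, Mesoproterozoic, Neoproterozoic, Paleozoic.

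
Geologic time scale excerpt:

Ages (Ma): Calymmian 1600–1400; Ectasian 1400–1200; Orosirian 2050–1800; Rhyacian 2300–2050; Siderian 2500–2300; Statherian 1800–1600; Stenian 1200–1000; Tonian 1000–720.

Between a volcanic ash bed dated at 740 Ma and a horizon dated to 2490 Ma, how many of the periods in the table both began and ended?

6

2490 Ma sits inside the Siderian (2500–2300) and 740 Ma inside the Tonian (1000–720); neither of those is wholly between the two dates.
The listed periods lying completely between them are Rhyacian, Orosirian, Statherian, Calymmian, Ectasian, Stenian — 6 in all.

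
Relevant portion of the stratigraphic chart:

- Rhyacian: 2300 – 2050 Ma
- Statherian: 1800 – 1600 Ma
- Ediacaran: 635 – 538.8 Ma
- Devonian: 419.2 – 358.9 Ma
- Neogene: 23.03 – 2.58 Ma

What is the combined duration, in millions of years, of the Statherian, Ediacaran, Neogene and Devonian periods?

376.95 million years

Each duration: Statherian = 200; Ediacaran = 96.2; Neogene = 20.45; Devonian = 60.3.
Sum: 200 + 96.2 + 20.45 + 60.3 = 376.95 Myr.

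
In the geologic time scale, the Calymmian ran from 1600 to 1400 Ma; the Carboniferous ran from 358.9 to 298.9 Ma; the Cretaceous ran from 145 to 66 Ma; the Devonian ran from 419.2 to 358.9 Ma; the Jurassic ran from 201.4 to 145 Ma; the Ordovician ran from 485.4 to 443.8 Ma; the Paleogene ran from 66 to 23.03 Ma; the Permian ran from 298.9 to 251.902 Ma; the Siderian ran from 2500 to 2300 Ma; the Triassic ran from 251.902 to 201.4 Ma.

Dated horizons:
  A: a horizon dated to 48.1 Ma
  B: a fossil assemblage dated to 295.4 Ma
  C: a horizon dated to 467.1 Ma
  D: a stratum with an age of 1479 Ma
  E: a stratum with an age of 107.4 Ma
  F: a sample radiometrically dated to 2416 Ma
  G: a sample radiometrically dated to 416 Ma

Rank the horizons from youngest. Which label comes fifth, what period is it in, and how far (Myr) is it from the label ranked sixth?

Smaller Ma means younger, so youngest first: A 48.1 < E 107.4 < B 295.4 < G 416 < C 467.1 < D 1479 < F 2416.
Counting 5 along gives C (467.1 Ma); the excerpt puts that inside the Ordovician, 485.4–443.8 Ma.
Next in line is D (1479 Ma), and 1479 − 467.1 = 1011.9 Myr.

C, in the Ordovician; 1011.9 million years to D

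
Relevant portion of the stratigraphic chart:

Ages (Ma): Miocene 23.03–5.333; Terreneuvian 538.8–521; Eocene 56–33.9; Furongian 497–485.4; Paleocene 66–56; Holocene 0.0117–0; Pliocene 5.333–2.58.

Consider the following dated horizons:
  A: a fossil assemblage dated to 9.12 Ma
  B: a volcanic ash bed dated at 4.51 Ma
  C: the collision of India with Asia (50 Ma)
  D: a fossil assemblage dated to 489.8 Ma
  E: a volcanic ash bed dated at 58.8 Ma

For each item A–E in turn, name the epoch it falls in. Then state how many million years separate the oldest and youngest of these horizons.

A — Miocene; B — Pliocene; C — Eocene; D — Furongian; E — Paleocene; span 485.29 million years

A: 9.12 Ma lies in 23.03–5.333 Ma, so Miocene.
B: 4.51 Ma lies in 5.333–2.58 Ma, so Pliocene.
C: 50 Ma lies in 56–33.9 Ma, so Eocene.
D: 489.8 Ma lies in 497–485.4 Ma, so Furongian.
E: 58.8 Ma lies in 66–56 Ma, so Paleocene.
Oldest = 489.8 Ma, youngest = 4.51 Ma → span 485.29 Myr.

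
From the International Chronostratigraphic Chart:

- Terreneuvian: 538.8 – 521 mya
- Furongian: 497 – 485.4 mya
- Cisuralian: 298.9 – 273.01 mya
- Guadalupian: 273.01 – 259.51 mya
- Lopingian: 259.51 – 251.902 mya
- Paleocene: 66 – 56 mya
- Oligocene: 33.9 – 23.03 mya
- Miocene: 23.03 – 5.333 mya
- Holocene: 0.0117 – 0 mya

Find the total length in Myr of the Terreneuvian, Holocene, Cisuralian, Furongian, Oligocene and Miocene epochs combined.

83.8687 million years

Each duration: Terreneuvian = 17.8; Holocene = 0.0117; Cisuralian = 25.89; Furongian = 11.6; Oligocene = 10.87; Miocene = 17.697.
Sum: 17.8 + 0.0117 + 25.89 + 11.6 + 10.87 + 17.697 = 83.8687 Myr.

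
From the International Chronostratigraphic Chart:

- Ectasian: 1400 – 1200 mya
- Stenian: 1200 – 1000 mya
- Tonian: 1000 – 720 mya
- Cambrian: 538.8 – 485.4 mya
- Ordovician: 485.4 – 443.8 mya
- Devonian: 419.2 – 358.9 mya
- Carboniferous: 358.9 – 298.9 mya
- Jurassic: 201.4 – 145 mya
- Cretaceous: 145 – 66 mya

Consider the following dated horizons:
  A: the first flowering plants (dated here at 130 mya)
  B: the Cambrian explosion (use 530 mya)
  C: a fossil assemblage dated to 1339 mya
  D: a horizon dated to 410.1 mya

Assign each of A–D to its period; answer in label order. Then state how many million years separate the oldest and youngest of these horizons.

A — Cretaceous; B — Cambrian; C — Ectasian; D — Devonian; span 1209 million years

A: 130 Ma lies in 145–66 Ma, so Cretaceous.
B: 530 Ma lies in 538.8–485.4 Ma, so Cambrian.
C: 1339 Ma lies in 1400–1200 Ma, so Ectasian.
D: 410.1 Ma lies in 419.2–358.9 Ma, so Devonian.
Oldest = 1339 Ma, youngest = 130 Ma → span 1209 Myr.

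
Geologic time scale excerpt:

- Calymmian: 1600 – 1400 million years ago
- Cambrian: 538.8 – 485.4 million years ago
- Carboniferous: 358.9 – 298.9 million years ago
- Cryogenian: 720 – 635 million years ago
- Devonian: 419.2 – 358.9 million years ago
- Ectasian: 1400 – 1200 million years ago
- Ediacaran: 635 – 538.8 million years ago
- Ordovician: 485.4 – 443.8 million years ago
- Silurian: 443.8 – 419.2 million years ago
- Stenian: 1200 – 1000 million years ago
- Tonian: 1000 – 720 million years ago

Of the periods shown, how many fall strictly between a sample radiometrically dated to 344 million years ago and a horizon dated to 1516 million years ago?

9

The older date is 1516 Ma and the younger is 344 Ma.
Periods with start < 1516 and end > 344 Ma: Ectasian (1400–1200), Stenian (1200–1000), Tonian (1000–720), Cryogenian (720–635), Ediacaran (635–538.8), Cambrian (538.8–485.4), Ordovician (485.4–443.8), Silurian (443.8–419.2), Devonian (419.2–358.9).
That is 9 complete periods.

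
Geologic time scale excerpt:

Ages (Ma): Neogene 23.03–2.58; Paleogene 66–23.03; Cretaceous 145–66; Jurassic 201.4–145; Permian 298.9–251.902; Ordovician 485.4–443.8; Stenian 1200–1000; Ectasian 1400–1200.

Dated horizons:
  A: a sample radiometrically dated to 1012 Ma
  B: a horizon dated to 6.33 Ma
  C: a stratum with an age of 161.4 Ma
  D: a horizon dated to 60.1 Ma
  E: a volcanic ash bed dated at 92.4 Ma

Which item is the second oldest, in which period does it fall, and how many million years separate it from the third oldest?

C, in the Jurassic; 69 million years to E

Sorted oldest-first by Ma: A (1012), C (161.4), E (92.4), D (60.1), B (6.33).
The second oldest is C at 161.4 Ma, which lies in 201.4–145 Ma: the Jurassic.
The third oldest is E at 92.4 Ma; separation = |161.4 − 92.4| = 69 Myr.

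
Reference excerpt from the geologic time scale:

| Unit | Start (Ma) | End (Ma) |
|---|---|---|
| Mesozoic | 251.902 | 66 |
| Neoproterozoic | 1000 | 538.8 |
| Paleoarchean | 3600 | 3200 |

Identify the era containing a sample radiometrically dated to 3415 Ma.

Paleoarchean

3415 Ma lies between 3600 and 3200 Ma, so it falls in the Paleoarchean.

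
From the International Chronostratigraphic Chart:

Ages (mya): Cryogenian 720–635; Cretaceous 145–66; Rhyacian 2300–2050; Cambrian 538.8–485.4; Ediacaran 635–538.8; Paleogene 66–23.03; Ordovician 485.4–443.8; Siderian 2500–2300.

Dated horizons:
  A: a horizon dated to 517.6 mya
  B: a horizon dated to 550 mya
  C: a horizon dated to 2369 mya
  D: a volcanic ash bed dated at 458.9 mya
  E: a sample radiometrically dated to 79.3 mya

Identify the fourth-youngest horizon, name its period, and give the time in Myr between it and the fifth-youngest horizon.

B, in the Ediacaran; 1819 million years to C

Sorted youngest-first by Ma: E (79.3), D (458.9), A (517.6), B (550), C (2369).
The fourth youngest is B at 550 Ma, which lies in 635–538.8 Ma: the Ediacaran.
The fifth youngest is C at 2369 Ma; separation = |550 − 2369| = 1819 Myr.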